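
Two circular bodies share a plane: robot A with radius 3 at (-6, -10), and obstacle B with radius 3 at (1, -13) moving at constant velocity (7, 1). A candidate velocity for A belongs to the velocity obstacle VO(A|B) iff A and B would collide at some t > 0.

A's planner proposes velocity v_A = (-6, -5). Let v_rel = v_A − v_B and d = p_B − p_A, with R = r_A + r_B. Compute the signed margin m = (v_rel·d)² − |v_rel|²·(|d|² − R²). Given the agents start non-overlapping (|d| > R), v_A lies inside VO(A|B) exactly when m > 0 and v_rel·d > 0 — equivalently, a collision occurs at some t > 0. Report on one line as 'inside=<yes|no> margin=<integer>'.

d = (7, -3),  |d|² = 58;  R = 3+3 = 6,  c = 58−6² = 22
v_rel = (-13, -6),  |v_rel|² = 205;  v_rel·d = (-13)·(7) + (-6)·(-3) = -73
205·t² + 146·t + 22 = 0  ⇒  m = (-73)² − 205·22 = 819
m = 819 > 0,  v_rel·d = -73 < 0  ⇒  outside

inside=no margin=819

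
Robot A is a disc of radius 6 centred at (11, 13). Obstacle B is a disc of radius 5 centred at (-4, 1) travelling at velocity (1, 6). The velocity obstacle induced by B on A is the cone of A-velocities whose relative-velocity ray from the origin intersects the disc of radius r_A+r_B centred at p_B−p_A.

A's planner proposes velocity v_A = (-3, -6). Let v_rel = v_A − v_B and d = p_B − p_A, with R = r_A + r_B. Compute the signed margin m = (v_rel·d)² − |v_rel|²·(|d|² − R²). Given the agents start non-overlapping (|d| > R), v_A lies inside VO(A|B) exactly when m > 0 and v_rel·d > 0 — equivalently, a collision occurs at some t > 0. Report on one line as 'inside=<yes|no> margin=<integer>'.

d = (-15, -12),  |d|² = 369;  R = 6+5 = 11,  c = 369−11² = 248
v_rel = (-4, -12),  |v_rel|² = 160;  v_rel·d = (-4)·(-15) + (-12)·(-12) = 204
160·t² − 408·t + 248 = 0  ⇒  m = 204² − 160·248 = 1936
m = 1936 > 0,  v_rel·d = 204 > 0  ⇒  inside

inside=yes margin=1936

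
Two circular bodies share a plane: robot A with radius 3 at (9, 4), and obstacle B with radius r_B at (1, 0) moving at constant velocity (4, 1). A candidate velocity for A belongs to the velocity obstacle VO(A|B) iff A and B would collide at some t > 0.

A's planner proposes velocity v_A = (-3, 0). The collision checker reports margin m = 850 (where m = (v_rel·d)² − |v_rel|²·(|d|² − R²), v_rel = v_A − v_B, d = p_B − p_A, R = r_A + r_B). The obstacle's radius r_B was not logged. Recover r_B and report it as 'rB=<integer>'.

m = 850
d = (-8, -4);  v_rel = (-7, -1),  |v_rel|² = 50
v_rel×d = (-7)·(-4) − (-1)·(-8) = 20
since m = R²·50 − 20²:  R² = (400 + 850) / 50 = 25
R = √25 = 5  ⇒  r_B = 5 − 3 = 2

rB=2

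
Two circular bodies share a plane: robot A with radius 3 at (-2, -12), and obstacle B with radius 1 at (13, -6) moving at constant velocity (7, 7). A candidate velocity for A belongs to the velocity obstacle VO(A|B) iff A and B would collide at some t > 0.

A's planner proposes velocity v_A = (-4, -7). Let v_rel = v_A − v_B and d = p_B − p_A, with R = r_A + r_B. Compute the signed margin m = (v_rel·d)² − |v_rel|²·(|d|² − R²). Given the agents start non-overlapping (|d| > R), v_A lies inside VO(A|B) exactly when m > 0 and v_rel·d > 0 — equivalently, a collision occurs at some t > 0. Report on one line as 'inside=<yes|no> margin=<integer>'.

d = (15, 6),  |d|² = 261;  R = 3+1 = 4,  c = 261−4² = 245
v_rel = (-11, -14),  |v_rel|² = 317;  v_rel·d = (-11)·(15) + (-14)·(6) = -249
317·t² + 498·t + 245 = 0  ⇒  m = (-249)² − 317·245 = -15664
m = -15664 < 0,  v_rel·d = -249 < 0  ⇒  outside

inside=no margin=-15664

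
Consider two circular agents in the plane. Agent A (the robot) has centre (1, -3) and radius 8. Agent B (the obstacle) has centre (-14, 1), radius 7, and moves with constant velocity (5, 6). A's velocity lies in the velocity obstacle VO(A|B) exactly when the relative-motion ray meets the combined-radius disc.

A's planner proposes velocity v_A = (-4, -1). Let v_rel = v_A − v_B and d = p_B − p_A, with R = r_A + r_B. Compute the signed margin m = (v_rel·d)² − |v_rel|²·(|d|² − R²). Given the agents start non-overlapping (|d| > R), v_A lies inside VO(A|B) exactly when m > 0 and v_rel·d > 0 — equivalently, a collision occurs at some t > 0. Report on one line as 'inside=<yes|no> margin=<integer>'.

d = (-15, 4),  |d|² = 241;  R = 8+7 = 15,  c = 241−15² = 16
v_rel = (-9, -7),  |v_rel|² = 130;  v_rel·d = (-9)·(-15) + (-7)·(4) = 107
130·t² − 214·t + 16 = 0  ⇒  m = 107² − 130·16 = 9369
m = 9369 > 0,  v_rel·d = 107 > 0  ⇒  inside

inside=yes margin=9369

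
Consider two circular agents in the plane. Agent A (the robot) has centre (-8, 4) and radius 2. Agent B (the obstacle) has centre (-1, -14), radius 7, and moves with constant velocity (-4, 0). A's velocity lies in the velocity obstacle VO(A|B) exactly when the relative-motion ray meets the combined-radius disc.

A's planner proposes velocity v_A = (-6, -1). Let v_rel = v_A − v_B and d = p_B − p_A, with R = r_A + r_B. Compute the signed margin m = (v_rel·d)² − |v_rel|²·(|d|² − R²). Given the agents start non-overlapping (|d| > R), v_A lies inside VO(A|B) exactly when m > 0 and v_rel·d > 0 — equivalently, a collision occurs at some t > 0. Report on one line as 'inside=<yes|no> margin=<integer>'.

d = (7, -18),  |d|² = 373;  R = 2+7 = 9,  c = 373−9² = 292
v_rel = (-2, -1),  |v_rel|² = 5;  v_rel·d = (-2)·(7) + (-1)·(-18) = 4
5·t² − 8·t + 292 = 0  ⇒  m = 4² − 5·292 = -1444
m = -1444 < 0,  v_rel·d = 4 > 0  ⇒  outside

inside=no margin=-1444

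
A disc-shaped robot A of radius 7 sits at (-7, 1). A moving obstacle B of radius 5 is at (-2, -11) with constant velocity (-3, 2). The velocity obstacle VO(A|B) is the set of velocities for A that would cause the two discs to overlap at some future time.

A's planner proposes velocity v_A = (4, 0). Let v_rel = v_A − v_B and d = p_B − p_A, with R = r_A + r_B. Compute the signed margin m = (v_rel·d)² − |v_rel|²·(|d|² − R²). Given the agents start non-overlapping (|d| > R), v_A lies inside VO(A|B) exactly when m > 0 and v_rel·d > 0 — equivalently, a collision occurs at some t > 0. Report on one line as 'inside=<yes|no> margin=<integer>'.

d = (5, -12),  |d|² = 169;  R = 7+5 = 12,  c = 169−12² = 25
v_rel = (7, -2),  |v_rel|² = 53;  v_rel·d = (7)·(5) + (-2)·(-12) = 59
53·t² − 118·t + 25 = 0  ⇒  m = 59² − 53·25 = 2156
m = 2156 > 0,  v_rel·d = 59 > 0  ⇒  inside

inside=yes margin=2156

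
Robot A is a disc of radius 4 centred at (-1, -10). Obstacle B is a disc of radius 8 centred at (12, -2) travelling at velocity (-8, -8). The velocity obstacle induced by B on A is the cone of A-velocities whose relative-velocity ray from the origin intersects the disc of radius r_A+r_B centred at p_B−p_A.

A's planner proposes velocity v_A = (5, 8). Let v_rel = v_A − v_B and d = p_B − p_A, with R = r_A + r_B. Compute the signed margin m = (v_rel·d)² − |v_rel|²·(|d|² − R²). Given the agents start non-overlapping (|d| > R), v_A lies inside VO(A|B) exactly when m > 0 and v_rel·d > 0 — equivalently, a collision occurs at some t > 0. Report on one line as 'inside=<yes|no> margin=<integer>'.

d = (13, 8),  |d|² = 233;  R = 4+8 = 12,  c = 233−12² = 89
v_rel = (13, 16),  |v_rel|² = 425;  v_rel·d = (13)·(13) + (16)·(8) = 297
425·t² − 594·t + 89 = 0  ⇒  m = 297² − 425·89 = 50384
m = 50384 > 0,  v_rel·d = 297 > 0  ⇒  inside

inside=yes margin=50384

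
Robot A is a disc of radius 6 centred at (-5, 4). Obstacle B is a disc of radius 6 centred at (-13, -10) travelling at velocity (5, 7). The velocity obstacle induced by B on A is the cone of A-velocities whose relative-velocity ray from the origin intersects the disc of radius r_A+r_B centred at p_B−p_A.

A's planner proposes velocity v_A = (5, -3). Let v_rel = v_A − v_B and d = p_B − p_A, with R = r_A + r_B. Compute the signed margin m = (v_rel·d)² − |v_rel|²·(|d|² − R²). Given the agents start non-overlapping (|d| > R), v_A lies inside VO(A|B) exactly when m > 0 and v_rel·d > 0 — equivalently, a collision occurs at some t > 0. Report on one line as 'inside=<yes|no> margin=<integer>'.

d = (-8, -14),  |d|² = 260;  R = 6+6 = 12,  c = 260−12² = 116
v_rel = (0, -10),  |v_rel|² = 100;  v_rel·d = (0)·(-8) + (-10)·(-14) = 140
100·t² − 280·t + 116 = 0  ⇒  m = 140² − 100·116 = 8000
m = 8000 > 0,  v_rel·d = 140 > 0  ⇒  inside

inside=yes margin=8000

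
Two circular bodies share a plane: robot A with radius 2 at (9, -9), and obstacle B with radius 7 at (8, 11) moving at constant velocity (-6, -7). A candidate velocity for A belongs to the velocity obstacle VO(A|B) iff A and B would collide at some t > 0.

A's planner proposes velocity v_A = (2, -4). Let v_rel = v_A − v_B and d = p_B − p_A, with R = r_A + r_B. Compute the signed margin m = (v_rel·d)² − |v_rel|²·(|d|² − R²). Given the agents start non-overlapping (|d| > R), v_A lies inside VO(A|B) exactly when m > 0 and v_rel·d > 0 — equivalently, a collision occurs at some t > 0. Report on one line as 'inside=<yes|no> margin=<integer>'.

d = (-1, 20),  |d|² = 401;  R = 2+7 = 9,  c = 401−9² = 320
v_rel = (8, 3),  |v_rel|² = 73;  v_rel·d = (8)·(-1) + (3)·(20) = 52
73·t² − 104·t + 320 = 0  ⇒  m = 52² − 73·320 = -20656
m = -20656 < 0,  v_rel·d = 52 > 0  ⇒  outside

inside=no margin=-20656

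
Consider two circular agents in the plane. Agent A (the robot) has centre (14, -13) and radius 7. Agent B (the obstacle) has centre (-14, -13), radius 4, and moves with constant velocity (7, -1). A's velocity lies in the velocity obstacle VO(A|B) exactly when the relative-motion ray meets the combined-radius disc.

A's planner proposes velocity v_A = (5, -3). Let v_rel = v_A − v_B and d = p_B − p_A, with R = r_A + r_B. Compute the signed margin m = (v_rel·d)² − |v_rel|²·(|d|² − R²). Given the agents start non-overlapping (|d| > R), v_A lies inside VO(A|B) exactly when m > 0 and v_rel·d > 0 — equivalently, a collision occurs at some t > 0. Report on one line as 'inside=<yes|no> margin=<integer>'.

d = (-28, 0),  |d|² = 784;  R = 7+4 = 11,  c = 784−11² = 663
v_rel = (-2, -2),  |v_rel|² = 8;  v_rel·d = (-2)·(-28) + (-2)·(0) = 56
8·t² − 112·t + 663 = 0  ⇒  m = 56² − 8·663 = -2168
m = -2168 < 0,  v_rel·d = 56 > 0  ⇒  outside

inside=no margin=-2168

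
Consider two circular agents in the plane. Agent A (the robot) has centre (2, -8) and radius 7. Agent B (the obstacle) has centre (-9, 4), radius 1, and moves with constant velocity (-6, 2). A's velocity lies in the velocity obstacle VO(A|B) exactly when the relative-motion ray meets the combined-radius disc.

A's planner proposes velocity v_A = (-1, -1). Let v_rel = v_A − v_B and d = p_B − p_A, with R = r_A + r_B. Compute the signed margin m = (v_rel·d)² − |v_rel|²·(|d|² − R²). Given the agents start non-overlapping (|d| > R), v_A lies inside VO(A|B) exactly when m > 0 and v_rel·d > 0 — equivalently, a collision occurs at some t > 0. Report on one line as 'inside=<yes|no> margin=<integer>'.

d = (-11, 12),  |d|² = 265;  R = 7+1 = 8,  c = 265−8² = 201
v_rel = (5, -3),  |v_rel|² = 34;  v_rel·d = (5)·(-11) + (-3)·(12) = -91
34·t² + 182·t + 201 = 0  ⇒  m = (-91)² − 34·201 = 1447
m = 1447 > 0,  v_rel·d = -91 < 0  ⇒  outside

inside=no margin=1447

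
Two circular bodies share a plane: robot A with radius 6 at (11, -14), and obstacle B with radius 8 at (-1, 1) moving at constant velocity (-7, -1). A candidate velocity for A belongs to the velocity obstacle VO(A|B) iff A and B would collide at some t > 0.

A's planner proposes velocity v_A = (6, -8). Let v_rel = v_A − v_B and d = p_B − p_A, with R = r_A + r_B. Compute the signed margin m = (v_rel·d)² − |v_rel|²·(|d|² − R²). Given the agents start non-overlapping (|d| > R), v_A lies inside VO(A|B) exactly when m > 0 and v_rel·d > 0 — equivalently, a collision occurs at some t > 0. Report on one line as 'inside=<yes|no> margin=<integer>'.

d = (-12, 15),  |d|² = 369;  R = 6+8 = 14,  c = 369−14² = 173
v_rel = (13, -7),  |v_rel|² = 218;  v_rel·d = (13)·(-12) + (-7)·(15) = -261
218·t² + 522·t + 173 = 0  ⇒  m = (-261)² − 218·173 = 30407
m = 30407 > 0,  v_rel·d = -261 < 0  ⇒  outside

inside=no margin=30407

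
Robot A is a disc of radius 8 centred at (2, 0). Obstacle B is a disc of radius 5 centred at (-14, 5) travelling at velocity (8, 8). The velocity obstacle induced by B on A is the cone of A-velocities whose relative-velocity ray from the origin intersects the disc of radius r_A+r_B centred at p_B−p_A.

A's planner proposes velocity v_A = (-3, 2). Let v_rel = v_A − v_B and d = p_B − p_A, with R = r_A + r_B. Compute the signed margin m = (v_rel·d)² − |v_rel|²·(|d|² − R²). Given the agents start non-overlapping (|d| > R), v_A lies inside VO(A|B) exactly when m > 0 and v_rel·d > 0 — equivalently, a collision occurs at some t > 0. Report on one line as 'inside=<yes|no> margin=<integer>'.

d = (-16, 5),  |d|² = 281;  R = 8+5 = 13,  c = 281−13² = 112
v_rel = (-11, -6),  |v_rel|² = 157;  v_rel·d = (-11)·(-16) + (-6)·(5) = 146
157·t² − 292·t + 112 = 0  ⇒  m = 146² − 157·112 = 3732
m = 3732 > 0,  v_rel·d = 146 > 0  ⇒  inside

inside=yes margin=3732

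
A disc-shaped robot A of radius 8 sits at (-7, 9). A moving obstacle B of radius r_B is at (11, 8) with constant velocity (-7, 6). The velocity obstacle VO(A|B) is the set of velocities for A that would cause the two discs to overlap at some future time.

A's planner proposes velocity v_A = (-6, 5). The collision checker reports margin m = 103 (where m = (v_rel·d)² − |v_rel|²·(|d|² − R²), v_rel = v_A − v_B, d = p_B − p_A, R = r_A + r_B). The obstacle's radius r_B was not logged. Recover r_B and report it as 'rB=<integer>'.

m = 103
d = (18, -1);  v_rel = (1, -1),  |v_rel|² = 2
v_rel×d = (1)·(-1) − (-1)·(18) = 17
since m = R²·2 − 17²:  R² = (289 + 103) / 2 = 196
R = √196 = 14  ⇒  r_B = 14 − 8 = 6

rB=6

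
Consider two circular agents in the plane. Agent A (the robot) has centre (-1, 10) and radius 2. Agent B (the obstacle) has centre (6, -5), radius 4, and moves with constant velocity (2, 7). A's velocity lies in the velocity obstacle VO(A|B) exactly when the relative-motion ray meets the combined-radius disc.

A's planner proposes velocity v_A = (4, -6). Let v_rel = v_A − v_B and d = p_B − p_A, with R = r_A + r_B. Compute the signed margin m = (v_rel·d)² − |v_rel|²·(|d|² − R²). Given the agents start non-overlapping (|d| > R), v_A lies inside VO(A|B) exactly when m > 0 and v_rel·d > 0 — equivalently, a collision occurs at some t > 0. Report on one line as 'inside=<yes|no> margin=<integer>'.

d = (7, -15),  |d|² = 274;  R = 2+4 = 6,  c = 274−6² = 238
v_rel = (2, -13),  |v_rel|² = 173;  v_rel·d = (2)·(7) + (-13)·(-15) = 209
173·t² − 418·t + 238 = 0  ⇒  m = 209² − 173·238 = 2507
m = 2507 > 0,  v_rel·d = 209 > 0  ⇒  inside

inside=yes margin=2507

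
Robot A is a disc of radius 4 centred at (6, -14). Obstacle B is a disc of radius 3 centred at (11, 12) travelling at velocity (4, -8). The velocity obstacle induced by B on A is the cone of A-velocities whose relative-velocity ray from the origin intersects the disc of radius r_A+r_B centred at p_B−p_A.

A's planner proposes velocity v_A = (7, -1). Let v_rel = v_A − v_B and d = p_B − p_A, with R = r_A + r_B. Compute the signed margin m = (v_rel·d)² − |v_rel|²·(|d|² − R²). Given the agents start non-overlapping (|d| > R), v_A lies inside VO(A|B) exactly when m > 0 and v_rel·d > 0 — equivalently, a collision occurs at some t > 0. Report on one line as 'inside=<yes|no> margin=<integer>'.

d = (5, 26),  |d|² = 701;  R = 4+3 = 7,  c = 701−7² = 652
v_rel = (3, 7),  |v_rel|² = 58;  v_rel·d = (3)·(5) + (7)·(26) = 197
58·t² − 394·t + 652 = 0  ⇒  m = 197² − 58·652 = 993
m = 993 > 0,  v_rel·d = 197 > 0  ⇒  inside

inside=yes margin=993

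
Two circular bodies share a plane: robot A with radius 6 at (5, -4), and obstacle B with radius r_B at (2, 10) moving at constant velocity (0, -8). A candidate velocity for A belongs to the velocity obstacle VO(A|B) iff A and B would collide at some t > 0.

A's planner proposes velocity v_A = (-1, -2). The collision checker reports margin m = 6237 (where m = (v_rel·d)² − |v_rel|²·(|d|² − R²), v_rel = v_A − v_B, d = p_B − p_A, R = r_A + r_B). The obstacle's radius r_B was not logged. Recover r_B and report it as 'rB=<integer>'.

m = 6237
d = (-3, 14);  v_rel = (-1, 6),  |v_rel|² = 37
v_rel×d = (-1)·(14) − (6)·(-3) = 4
since m = R²·37 − 4²:  R² = (16 + 6237) / 37 = 169
R = √169 = 13  ⇒  r_B = 13 − 6 = 7

rB=7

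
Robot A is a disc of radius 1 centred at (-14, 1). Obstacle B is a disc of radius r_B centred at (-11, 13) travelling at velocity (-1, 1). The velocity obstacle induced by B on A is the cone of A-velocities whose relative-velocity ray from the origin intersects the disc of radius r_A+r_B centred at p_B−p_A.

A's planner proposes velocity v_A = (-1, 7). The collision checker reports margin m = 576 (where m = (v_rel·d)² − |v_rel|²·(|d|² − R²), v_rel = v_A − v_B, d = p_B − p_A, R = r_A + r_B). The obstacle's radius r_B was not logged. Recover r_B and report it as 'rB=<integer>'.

m = 576
d = (3, 12);  v_rel = (0, 6),  |v_rel|² = 36
v_rel×d = (0)·(12) − (6)·(3) = -18
since m = R²·36 − (-18)²:  R² = (324 + 576) / 36 = 25
R = √25 = 5  ⇒  r_B = 5 − 1 = 4

rB=4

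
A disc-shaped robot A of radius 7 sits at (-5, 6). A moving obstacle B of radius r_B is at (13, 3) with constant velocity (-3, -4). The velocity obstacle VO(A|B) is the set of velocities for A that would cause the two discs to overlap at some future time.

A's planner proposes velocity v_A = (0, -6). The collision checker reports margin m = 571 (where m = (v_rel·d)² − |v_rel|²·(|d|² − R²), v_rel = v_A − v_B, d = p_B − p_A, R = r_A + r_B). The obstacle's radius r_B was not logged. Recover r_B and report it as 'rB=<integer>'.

m = 571
d = (18, -3);  v_rel = (3, -2),  |v_rel|² = 13
v_rel×d = (3)·(-3) − (-2)·(18) = 27
since m = R²·13 − 27²:  R² = (729 + 571) / 13 = 100
R = √100 = 10  ⇒  r_B = 10 − 7 = 3

rB=3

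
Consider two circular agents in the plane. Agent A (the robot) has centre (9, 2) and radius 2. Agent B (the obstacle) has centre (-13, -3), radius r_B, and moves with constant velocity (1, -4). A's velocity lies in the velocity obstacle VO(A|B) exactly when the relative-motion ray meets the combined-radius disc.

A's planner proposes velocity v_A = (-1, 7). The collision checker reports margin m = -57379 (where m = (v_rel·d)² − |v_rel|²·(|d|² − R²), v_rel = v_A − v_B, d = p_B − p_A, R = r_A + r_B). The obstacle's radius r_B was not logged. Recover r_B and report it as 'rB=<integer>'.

m = -57379
d = (-22, -5);  v_rel = (-2, 11),  |v_rel|² = 125
v_rel×d = (-2)·(-5) − (11)·(-22) = 252
since m = R²·125 − 252²:  R² = (63504 + -57379) / 125 = 49
R = √49 = 7  ⇒  r_B = 7 − 2 = 5

rB=5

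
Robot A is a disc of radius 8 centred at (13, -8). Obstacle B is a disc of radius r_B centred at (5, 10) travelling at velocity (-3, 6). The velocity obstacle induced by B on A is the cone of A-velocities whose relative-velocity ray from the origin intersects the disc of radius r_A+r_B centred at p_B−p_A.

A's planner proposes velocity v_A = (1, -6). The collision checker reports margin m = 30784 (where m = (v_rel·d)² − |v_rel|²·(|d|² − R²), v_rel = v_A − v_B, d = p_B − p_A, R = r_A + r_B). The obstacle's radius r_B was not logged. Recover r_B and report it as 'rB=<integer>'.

m = 30784
d = (-8, 18);  v_rel = (4, -12),  |v_rel|² = 160
v_rel×d = (4)·(18) − (-12)·(-8) = -24
since m = R²·160 − (-24)²:  R² = (576 + 30784) / 160 = 196
R = √196 = 14  ⇒  r_B = 14 − 8 = 6

rB=6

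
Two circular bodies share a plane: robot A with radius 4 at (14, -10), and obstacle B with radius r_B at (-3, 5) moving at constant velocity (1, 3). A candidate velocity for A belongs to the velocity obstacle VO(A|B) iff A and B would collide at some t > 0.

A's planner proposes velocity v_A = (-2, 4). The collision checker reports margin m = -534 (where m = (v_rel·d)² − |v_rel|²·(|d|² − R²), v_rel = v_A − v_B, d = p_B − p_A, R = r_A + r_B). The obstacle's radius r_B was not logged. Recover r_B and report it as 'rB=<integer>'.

m = -534
d = (-17, 15);  v_rel = (-3, 1),  |v_rel|² = 10
v_rel×d = (-3)·(15) − (1)·(-17) = -28
since m = R²·10 − (-28)²:  R² = (784 + -534) / 10 = 25
R = √25 = 5  ⇒  r_B = 5 − 4 = 1

rB=1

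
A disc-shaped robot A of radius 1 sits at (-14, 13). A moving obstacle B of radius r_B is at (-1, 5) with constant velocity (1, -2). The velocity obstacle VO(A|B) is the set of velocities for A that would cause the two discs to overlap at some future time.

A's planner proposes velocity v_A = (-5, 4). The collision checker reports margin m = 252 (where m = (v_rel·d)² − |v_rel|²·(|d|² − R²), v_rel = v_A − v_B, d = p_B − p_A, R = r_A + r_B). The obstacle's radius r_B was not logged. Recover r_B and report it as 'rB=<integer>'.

m = 252
d = (13, -8);  v_rel = (-6, 6),  |v_rel|² = 72
v_rel×d = (-6)·(-8) − (6)·(13) = -30
since m = R²·72 − (-30)²:  R² = (900 + 252) / 72 = 16
R = √16 = 4  ⇒  r_B = 4 − 1 = 3

rB=3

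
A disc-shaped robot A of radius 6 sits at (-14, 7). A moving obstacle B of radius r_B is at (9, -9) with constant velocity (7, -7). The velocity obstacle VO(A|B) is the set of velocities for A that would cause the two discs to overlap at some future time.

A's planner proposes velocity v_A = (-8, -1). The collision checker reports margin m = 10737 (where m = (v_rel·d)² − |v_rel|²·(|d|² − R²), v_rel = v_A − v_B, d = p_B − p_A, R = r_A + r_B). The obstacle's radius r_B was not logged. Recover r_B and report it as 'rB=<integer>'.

m = 10737
d = (23, -16);  v_rel = (-15, 6),  |v_rel|² = 261
v_rel×d = (-15)·(-16) − (6)·(23) = 102
since m = R²·261 − 102²:  R² = (10404 + 10737) / 261 = 81
R = √81 = 9  ⇒  r_B = 9 − 6 = 3

rB=3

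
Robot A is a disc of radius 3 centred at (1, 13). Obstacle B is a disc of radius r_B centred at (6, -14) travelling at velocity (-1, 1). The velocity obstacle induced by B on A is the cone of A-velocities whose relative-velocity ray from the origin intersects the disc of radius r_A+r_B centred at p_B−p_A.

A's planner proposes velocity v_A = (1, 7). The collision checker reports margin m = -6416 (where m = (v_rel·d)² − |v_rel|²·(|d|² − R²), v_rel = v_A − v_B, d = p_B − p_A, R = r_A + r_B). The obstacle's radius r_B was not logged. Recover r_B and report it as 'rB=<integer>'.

m = -6416
d = (5, -27);  v_rel = (2, 6),  |v_rel|² = 40
v_rel×d = (2)·(-27) − (6)·(5) = -84
since m = R²·40 − (-84)²:  R² = (7056 + -6416) / 40 = 16
R = √16 = 4  ⇒  r_B = 4 − 3 = 1

rB=1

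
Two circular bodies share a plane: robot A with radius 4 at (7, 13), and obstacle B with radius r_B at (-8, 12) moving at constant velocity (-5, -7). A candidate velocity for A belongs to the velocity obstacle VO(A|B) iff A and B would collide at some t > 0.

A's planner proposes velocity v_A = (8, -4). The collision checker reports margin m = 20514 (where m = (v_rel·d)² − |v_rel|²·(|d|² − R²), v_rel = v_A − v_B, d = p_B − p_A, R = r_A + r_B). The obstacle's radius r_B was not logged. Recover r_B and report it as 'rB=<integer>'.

m = 20514
d = (-15, -1);  v_rel = (13, 3),  |v_rel|² = 178
v_rel×d = (13)·(-1) − (3)·(-15) = 32
since m = R²·178 − 32²:  R² = (1024 + 20514) / 178 = 121
R = √121 = 11  ⇒  r_B = 11 − 4 = 7

rB=7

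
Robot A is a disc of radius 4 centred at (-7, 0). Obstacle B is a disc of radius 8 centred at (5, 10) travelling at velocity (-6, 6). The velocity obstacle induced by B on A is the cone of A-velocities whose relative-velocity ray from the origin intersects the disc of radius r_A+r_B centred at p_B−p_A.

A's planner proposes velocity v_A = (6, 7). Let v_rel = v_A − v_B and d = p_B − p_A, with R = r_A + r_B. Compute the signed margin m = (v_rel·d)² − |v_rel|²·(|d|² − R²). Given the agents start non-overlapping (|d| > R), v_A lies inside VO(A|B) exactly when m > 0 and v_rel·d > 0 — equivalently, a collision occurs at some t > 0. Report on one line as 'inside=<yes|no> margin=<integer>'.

d = (12, 10),  |d|² = 244;  R = 4+8 = 12,  c = 244−12² = 100
v_rel = (12, 1),  |v_rel|² = 145;  v_rel·d = (12)·(12) + (1)·(10) = 154
145·t² − 308·t + 100 = 0  ⇒  m = 154² − 145·100 = 9216
m = 9216 > 0,  v_rel·d = 154 > 0  ⇒  inside

inside=yes margin=9216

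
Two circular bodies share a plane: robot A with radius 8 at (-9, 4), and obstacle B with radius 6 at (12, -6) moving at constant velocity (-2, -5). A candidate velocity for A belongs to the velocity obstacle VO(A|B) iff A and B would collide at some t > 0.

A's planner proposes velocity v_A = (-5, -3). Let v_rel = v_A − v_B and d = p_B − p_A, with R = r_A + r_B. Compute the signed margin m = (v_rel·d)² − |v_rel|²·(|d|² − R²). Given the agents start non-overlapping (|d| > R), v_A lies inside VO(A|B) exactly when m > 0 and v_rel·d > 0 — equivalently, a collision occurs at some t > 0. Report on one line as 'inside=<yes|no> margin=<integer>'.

d = (21, -10),  |d|² = 541;  R = 8+6 = 14,  c = 541−14² = 345
v_rel = (-3, 2),  |v_rel|² = 13;  v_rel·d = (-3)·(21) + (2)·(-10) = -83
13·t² + 166·t + 345 = 0  ⇒  m = (-83)² − 13·345 = 2404
m = 2404 > 0,  v_rel·d = -83 < 0  ⇒  outside

inside=no margin=2404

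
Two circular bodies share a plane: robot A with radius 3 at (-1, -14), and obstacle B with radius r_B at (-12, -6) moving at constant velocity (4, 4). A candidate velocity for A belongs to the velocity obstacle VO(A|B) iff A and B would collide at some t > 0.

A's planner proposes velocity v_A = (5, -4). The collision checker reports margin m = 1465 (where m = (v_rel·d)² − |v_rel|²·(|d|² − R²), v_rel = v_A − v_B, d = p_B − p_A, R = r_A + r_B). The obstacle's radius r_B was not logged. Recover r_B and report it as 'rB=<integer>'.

m = 1465
d = (-11, 8);  v_rel = (1, -8),  |v_rel|² = 65
v_rel×d = (1)·(8) − (-8)·(-11) = -80
since m = R²·65 − (-80)²:  R² = (6400 + 1465) / 65 = 121
R = √121 = 11  ⇒  r_B = 11 − 3 = 8

rB=8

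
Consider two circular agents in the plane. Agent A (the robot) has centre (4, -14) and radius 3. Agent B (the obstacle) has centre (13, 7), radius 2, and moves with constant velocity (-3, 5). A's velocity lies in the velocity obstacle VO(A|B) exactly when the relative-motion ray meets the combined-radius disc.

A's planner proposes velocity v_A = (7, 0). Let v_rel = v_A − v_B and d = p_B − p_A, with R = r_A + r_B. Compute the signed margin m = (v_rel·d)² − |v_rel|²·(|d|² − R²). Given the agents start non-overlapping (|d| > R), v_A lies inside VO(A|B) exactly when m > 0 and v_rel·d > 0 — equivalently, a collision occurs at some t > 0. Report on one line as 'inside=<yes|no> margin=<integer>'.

d = (9, 21),  |d|² = 522;  R = 3+2 = 5,  c = 522−5² = 497
v_rel = (10, -5),  |v_rel|² = 125;  v_rel·d = (10)·(9) + (-5)·(21) = -15
125·t² + 30·t + 497 = 0  ⇒  m = (-15)² − 125·497 = -61900
m = -61900 < 0,  v_rel·d = -15 < 0  ⇒  outside

inside=no margin=-61900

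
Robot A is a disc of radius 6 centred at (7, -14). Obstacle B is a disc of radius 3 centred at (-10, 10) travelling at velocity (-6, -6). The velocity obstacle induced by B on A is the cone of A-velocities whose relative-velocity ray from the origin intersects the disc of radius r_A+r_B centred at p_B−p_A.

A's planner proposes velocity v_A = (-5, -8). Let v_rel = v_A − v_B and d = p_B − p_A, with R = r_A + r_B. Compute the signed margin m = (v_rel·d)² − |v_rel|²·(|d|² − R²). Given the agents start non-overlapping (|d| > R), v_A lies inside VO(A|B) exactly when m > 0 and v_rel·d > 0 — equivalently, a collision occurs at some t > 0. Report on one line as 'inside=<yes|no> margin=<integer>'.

d = (-17, 24),  |d|² = 865;  R = 6+3 = 9,  c = 865−9² = 784
v_rel = (1, -2),  |v_rel|² = 5;  v_rel·d = (1)·(-17) + (-2)·(24) = -65
5·t² + 130·t + 784 = 0  ⇒  m = (-65)² − 5·784 = 305
m = 305 > 0,  v_rel·d = -65 < 0  ⇒  outside

inside=no margin=305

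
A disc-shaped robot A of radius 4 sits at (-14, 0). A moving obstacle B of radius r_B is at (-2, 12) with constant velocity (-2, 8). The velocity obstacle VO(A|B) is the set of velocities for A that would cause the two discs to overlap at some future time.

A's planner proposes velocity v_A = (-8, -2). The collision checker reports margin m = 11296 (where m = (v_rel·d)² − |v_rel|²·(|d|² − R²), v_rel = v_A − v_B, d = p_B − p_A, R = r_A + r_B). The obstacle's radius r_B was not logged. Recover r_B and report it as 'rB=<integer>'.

m = 11296
d = (12, 12);  v_rel = (-6, -10),  |v_rel|² = 136
v_rel×d = (-6)·(12) − (-10)·(12) = 48
since m = R²·136 − 48²:  R² = (2304 + 11296) / 136 = 100
R = √100 = 10  ⇒  r_B = 10 − 4 = 6

rB=6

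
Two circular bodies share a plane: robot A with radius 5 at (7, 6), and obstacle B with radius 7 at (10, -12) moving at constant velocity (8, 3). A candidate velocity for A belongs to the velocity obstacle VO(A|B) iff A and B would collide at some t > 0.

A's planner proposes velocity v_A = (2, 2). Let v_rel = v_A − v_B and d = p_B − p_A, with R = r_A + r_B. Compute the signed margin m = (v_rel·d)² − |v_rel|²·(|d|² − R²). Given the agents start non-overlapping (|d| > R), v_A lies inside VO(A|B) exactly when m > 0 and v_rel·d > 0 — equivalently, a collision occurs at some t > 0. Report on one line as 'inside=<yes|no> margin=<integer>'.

d = (3, -18),  |d|² = 333;  R = 5+7 = 12,  c = 333−12² = 189
v_rel = (-6, -1),  |v_rel|² = 37;  v_rel·d = (-6)·(3) + (-1)·(-18) = 0
37·t² − 0·t + 189 = 0  ⇒  m = 0² − 37·189 = -6993
m = -6993 < 0,  v_rel·d = 0 = 0  ⇒  outside

inside=no margin=-6993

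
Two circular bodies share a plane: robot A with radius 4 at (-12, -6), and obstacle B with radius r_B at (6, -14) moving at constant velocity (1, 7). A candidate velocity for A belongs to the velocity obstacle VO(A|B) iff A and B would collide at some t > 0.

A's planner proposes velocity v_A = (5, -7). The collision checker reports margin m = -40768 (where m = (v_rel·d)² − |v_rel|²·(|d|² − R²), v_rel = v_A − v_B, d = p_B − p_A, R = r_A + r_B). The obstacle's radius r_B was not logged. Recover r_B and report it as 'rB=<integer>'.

m = -40768
d = (18, -8);  v_rel = (4, -14),  |v_rel|² = 212
v_rel×d = (4)·(-8) − (-14)·(18) = 220
since m = R²·212 − 220²:  R² = (48400 + -40768) / 212 = 36
R = √36 = 6  ⇒  r_B = 6 − 4 = 2

rB=2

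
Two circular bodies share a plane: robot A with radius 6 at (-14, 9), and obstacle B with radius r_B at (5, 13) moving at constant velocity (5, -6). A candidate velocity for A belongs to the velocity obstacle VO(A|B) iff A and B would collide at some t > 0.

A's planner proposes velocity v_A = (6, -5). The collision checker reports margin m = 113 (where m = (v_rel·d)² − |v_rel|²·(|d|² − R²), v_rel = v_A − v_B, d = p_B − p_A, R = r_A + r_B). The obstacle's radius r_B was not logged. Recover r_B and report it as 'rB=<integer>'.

m = 113
d = (19, 4);  v_rel = (1, 1),  |v_rel|² = 2
v_rel×d = (1)·(4) − (1)·(19) = -15
since m = R²·2 − (-15)²:  R² = (225 + 113) / 2 = 169
R = √169 = 13  ⇒  r_B = 13 − 6 = 7

rB=7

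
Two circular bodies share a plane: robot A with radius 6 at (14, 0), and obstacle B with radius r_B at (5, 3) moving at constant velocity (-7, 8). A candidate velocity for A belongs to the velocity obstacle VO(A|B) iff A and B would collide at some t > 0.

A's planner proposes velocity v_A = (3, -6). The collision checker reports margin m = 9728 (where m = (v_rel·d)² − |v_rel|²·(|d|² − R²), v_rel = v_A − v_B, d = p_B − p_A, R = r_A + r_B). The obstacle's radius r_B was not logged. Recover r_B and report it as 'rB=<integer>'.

m = 9728
d = (-9, 3);  v_rel = (10, -14),  |v_rel|² = 296
v_rel×d = (10)·(3) − (-14)·(-9) = -96
since m = R²·296 − (-96)²:  R² = (9216 + 9728) / 296 = 64
R = √64 = 8  ⇒  r_B = 8 − 6 = 2

rB=2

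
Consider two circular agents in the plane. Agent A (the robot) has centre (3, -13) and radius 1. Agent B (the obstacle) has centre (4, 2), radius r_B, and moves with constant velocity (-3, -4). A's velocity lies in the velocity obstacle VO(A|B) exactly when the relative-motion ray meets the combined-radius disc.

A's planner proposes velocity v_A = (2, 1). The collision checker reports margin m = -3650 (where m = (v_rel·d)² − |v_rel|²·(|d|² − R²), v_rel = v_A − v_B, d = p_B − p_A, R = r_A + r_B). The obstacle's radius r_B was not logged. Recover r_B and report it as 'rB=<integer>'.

m = -3650
d = (1, 15);  v_rel = (5, 5),  |v_rel|² = 50
v_rel×d = (5)·(15) − (5)·(1) = 70
since m = R²·50 − 70²:  R² = (4900 + -3650) / 50 = 25
R = √25 = 5  ⇒  r_B = 5 − 1 = 4

rB=4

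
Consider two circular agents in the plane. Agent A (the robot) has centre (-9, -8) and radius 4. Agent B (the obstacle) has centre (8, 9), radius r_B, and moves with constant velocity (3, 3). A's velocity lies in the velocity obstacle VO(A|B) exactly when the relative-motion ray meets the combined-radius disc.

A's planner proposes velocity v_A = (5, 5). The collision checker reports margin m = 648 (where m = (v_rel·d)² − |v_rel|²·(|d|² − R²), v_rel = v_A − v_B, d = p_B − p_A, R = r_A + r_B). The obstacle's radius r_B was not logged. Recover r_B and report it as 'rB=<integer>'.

m = 648
d = (17, 17);  v_rel = (2, 2),  |v_rel|² = 8
v_rel×d = (2)·(17) − (2)·(17) = 0
since m = R²·8 − 0²:  R² = (0 + 648) / 8 = 81
R = √81 = 9  ⇒  r_B = 9 − 4 = 5

rB=5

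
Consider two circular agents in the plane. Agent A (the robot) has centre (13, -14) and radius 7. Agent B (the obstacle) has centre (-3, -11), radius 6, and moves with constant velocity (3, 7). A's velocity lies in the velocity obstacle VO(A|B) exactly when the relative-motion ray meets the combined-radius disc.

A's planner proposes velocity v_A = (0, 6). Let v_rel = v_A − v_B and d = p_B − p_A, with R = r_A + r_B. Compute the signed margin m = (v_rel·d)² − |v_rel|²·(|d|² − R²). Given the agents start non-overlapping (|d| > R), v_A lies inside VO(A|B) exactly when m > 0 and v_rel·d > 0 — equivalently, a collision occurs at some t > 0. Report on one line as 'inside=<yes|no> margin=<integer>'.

d = (-16, 3),  |d|² = 265;  R = 7+6 = 13,  c = 265−13² = 96
v_rel = (-3, -1),  |v_rel|² = 10;  v_rel·d = (-3)·(-16) + (-1)·(3) = 45
10·t² − 90·t + 96 = 0  ⇒  m = 45² − 10·96 = 1065
m = 1065 > 0,  v_rel·d = 45 > 0  ⇒  inside

inside=yes margin=1065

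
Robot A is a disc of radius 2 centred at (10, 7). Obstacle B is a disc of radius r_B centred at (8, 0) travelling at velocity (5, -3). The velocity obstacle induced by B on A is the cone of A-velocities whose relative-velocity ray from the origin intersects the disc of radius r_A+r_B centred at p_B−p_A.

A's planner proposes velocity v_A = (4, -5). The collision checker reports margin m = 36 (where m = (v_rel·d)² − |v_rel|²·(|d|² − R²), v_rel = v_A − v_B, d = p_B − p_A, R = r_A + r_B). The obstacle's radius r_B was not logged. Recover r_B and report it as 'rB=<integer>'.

m = 36
d = (-2, -7);  v_rel = (-1, -2),  |v_rel|² = 5
v_rel×d = (-1)·(-7) − (-2)·(-2) = 3
since m = R²·5 − 3²:  R² = (9 + 36) / 5 = 9
R = √9 = 3  ⇒  r_B = 3 − 2 = 1

rB=1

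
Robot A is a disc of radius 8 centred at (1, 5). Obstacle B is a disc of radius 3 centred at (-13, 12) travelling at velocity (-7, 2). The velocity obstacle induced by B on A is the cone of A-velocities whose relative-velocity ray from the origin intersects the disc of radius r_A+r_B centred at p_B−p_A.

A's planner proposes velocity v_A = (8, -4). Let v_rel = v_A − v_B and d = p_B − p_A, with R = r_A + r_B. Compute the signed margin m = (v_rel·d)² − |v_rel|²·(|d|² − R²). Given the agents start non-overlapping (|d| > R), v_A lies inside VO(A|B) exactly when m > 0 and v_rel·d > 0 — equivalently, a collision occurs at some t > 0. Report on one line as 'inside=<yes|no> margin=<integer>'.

d = (-14, 7),  |d|² = 245;  R = 8+3 = 11,  c = 245−11² = 124
v_rel = (15, -6),  |v_rel|² = 261;  v_rel·d = (15)·(-14) + (-6)·(7) = -252
261·t² + 504·t + 124 = 0  ⇒  m = (-252)² − 261·124 = 31140
m = 31140 > 0,  v_rel·d = -252 < 0  ⇒  outside

inside=no margin=31140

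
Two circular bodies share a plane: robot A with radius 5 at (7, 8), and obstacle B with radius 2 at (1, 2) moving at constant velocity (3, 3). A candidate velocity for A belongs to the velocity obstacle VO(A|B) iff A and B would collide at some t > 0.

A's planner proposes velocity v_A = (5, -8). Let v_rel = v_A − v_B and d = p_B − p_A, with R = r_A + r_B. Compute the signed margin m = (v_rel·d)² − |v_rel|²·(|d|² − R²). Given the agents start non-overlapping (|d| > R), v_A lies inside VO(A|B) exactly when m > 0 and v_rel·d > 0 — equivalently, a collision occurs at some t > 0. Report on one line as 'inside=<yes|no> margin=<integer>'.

d = (-6, -6),  |d|² = 72;  R = 5+2 = 7,  c = 72−7² = 23
v_rel = (2, -11),  |v_rel|² = 125;  v_rel·d = (2)·(-6) + (-11)·(-6) = 54
125·t² − 108·t + 23 = 0  ⇒  m = 54² − 125·23 = 41
m = 41 > 0,  v_rel·d = 54 > 0  ⇒  inside

inside=yes margin=41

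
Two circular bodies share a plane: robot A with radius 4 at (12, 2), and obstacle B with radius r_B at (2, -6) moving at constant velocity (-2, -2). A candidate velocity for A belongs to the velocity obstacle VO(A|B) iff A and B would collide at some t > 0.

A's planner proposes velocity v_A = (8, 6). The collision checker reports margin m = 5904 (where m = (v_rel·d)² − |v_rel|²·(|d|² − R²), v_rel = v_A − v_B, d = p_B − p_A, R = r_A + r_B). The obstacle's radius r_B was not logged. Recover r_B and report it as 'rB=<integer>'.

m = 5904
d = (-10, -8);  v_rel = (10, 8),  |v_rel|² = 164
v_rel×d = (10)·(-8) − (8)·(-10) = 0
since m = R²·164 − 0²:  R² = (0 + 5904) / 164 = 36
R = √36 = 6  ⇒  r_B = 6 − 4 = 2

rB=2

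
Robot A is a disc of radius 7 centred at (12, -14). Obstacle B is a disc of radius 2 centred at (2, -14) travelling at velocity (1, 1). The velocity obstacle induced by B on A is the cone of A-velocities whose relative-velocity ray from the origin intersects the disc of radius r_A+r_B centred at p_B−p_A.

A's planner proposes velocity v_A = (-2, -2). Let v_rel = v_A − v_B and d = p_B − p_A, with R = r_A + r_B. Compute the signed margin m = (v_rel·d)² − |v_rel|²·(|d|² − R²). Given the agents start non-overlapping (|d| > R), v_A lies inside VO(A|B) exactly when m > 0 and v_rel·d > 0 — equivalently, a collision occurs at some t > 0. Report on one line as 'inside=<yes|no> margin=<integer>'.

d = (-10, 0),  |d|² = 100;  R = 7+2 = 9,  c = 100−9² = 19
v_rel = (-3, -3),  |v_rel|² = 18;  v_rel·d = (-3)·(-10) + (-3)·(0) = 30
18·t² − 60·t + 19 = 0  ⇒  m = 30² − 18·19 = 558
m = 558 > 0,  v_rel·d = 30 > 0  ⇒  inside

inside=yes margin=558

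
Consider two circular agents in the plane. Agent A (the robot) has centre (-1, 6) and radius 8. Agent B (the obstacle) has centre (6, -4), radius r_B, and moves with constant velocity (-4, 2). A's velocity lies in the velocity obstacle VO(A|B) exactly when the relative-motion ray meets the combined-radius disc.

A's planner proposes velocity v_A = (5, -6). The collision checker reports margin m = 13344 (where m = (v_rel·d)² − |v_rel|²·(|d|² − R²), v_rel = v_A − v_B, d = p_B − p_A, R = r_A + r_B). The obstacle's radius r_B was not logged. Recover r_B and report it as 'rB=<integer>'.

m = 13344
d = (7, -10);  v_rel = (9, -8),  |v_rel|² = 145
v_rel×d = (9)·(-10) − (-8)·(7) = -34
since m = R²·145 − (-34)²:  R² = (1156 + 13344) / 145 = 100
R = √100 = 10  ⇒  r_B = 10 − 8 = 2

rB=2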